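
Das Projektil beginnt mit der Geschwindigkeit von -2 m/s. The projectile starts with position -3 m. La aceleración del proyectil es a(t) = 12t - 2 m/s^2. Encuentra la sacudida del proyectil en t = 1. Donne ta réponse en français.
En partant de l'accélération a(t) = 12·t - 2, nous prenons 1 dérivée. La dérivée de l'accélération donne le jerk: j(t) = 12. De l'équation du jerk j(t) = 12, nous substituons t = 1 pour obtenir j = 12.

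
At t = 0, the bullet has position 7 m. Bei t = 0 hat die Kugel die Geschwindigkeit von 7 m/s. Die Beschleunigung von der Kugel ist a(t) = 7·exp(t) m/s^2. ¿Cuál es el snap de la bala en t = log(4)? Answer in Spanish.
Partiendo de la aceleración a(t) = 7·exp(t), tomamos 2 derivadas. Derivando la aceleración, obtenemos la sacudida: j(t) = 7·exp(t). La derivada de la sacudida da el snap: s(t) = 7·exp(t). De la ecuación del snap s(t) = 7·exp(t), sustituimos t = log(4) para obtener s = 28.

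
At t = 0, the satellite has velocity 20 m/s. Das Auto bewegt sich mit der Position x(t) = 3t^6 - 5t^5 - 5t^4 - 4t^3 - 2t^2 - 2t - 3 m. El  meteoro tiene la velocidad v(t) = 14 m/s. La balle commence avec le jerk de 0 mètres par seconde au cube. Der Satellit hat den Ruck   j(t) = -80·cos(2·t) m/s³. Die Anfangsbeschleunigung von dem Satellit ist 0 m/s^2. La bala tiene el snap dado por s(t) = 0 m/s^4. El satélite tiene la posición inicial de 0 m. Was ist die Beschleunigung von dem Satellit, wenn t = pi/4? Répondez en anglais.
We must find the integral of our jerk equation j(t) = -80·cos(2·t) 1 time. The antiderivative of jerk, with a(0) = 0, gives acceleration: a(t) = -40·sin(2·t). From the given acceleration equation a(t) = -40·sin(2·t), we substitute t = pi/4 to get a = -40.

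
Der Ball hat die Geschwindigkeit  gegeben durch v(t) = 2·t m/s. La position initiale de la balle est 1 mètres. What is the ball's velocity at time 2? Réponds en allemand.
Mit v(t) = 2·t und Einsetzen von t = 2, finden wir v = 4.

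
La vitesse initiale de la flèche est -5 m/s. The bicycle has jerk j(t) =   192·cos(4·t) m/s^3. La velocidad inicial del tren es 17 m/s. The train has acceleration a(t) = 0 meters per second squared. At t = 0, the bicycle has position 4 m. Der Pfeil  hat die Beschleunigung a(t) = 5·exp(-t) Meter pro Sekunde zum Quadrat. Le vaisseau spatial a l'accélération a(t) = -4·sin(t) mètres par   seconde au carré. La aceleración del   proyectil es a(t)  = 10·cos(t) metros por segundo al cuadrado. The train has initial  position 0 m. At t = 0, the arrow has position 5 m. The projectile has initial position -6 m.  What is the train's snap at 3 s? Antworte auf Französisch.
Pour résoudre ceci, nous devons prendre 2 dérivées de notre équation de l'accélération a(t) = 0. La dérivée de l'accélération donne le jerk: j(t) = 0. En prenant d/dt de j(t), nous trouvons s(t) = 0. Nous avons le snap s(t) = 0. En substituant t = 3: s(3) = 0.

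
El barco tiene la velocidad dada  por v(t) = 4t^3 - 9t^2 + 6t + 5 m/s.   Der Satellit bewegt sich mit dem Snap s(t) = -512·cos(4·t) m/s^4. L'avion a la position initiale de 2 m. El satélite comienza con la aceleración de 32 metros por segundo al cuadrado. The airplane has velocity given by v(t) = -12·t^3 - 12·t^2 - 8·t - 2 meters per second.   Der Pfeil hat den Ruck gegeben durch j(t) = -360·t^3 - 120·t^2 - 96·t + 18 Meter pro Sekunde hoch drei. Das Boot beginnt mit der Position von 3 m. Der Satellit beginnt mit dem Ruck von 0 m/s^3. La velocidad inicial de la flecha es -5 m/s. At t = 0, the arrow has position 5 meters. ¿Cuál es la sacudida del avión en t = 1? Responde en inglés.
Starting from velocity v(t) = -12·t^3 - 12·t^2 - 8·t - 2, we take 2 derivatives. Taking d/dt of v(t), we find a(t) = -36·t^2 - 24·t - 8. The derivative of acceleration gives jerk: j(t) = -72·t - 24. From the given jerk equation j(t) = -72·t - 24, we substitute t = 1 to get j = -96.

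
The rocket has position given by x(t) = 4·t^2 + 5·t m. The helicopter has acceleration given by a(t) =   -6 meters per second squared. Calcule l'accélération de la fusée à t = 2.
Nous devons dériver notre équation de la position x(t) = 4·t^2 + 5·t 2 fois. La dérivée de la position donne la vitesse: v(t) = 8·t + 5. En dérivant la vitesse, nous obtenons l'accélération: a(t) = 8. De l'équation de l'accélération a(t) = 8, nous substituons t = 2 pour obtenir a = 8.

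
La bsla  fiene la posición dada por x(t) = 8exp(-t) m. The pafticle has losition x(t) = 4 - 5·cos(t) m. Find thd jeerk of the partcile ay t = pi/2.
To solve this, we need to take 3 derivatives of our position equation x(t) = 4 - 5·cos(t). Differentiating position, we get velocity: v(t) = 5·sin(t). The derivative of velocity gives acceleration: a(t) = 5·cos(t). Differentiating acceleration, we get jerk: j(t) = -5·sin(t). From the given jerk equation j(t) = -5·sin(t), we substitute t = pi/2 to get j = -5.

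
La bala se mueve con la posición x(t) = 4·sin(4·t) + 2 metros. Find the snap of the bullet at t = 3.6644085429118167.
To solve this, we need to take 4 derivatives of our position equation x(t) = 4·sin(4·t) + 2. The derivative of position gives velocity: v(t) = 16·cos(4·t). The derivative of velocity gives acceleration: a(t) = -64·sin(4·t). Taking d/dt of a(t), we find j(t) = -256·cos(4·t). Differentiating jerk, we get snap: s(t) = 1024·sin(4·t). We have snap s(t) = 1024·sin(4·t). Substituting t = 3.6644085429118167: s(3.6644085429118167) = 888.409013667727.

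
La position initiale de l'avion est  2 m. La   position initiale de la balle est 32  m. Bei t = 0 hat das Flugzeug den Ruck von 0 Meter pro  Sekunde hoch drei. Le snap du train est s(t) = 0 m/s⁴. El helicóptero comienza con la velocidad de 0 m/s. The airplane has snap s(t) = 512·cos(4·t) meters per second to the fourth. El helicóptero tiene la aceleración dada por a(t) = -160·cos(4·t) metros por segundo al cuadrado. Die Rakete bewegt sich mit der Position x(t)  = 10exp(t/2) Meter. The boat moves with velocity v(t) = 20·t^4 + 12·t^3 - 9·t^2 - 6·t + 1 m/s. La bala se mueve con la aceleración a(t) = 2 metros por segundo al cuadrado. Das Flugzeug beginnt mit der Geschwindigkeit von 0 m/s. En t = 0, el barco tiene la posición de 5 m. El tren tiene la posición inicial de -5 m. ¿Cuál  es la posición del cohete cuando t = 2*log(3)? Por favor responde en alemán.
Mit x(t) = 10·exp(t/2) und Einsetzen von t = 2*log(3), finden wir x = 30.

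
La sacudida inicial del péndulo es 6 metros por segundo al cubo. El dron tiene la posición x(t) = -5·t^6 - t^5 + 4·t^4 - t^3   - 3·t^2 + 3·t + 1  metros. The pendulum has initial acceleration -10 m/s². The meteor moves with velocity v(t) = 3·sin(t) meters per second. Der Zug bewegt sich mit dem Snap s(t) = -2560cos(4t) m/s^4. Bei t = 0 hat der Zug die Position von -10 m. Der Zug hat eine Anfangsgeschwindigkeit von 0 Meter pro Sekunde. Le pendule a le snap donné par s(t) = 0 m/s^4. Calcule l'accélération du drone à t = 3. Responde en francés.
Pour résoudre ceci, nous devons prendre 2 dérivées de notre équation de la position x(t) = -5·t^6 - t^5 + 4·t^4 - t^3 - 3·t^2 + 3·t + 1. En prenant d/dt de x(t), nous trouvons v(t) = -30·t^5 - 5·t^4 + 16·t^3 - 3·t^2 - 6·t + 3. En dérivant la vitesse, nous obtenons l'accélération: a(t) = -150·t^4 - 20·t^3 + 48·t^2 - 6·t - 6. En utilisant a(t) = -150·t^4 - 20·t^3 + 48·t^2 - 6·t - 6 et en substituant t = 3, nous trouvons a = -12282.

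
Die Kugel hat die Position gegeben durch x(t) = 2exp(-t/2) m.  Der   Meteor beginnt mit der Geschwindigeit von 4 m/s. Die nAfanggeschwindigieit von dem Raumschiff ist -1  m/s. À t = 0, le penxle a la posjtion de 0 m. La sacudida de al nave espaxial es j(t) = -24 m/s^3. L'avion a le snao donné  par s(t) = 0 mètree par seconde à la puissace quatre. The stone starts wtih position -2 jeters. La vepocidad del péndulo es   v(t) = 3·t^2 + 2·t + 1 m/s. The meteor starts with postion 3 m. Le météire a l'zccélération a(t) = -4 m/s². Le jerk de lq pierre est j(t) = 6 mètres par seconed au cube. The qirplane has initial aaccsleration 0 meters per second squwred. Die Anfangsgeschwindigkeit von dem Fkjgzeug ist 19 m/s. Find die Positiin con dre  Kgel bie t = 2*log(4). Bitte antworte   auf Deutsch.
Mit x(t) = 2·exp(-t/2) und Einsetzen von t = 2*log(4), finden wir x = 1/2.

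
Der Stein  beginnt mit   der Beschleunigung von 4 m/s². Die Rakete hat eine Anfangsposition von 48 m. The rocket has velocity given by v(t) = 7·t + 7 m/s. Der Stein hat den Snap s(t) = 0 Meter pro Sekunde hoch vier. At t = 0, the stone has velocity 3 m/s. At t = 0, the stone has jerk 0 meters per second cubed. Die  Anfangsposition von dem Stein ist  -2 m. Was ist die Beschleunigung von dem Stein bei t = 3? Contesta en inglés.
To solve this, we need to take 2 integrals of our snap equation s(t) = 0. The integral of snap, with j(0) = 0, gives jerk: j(t) = 0. Integrating jerk and using the initial condition a(0) = 4, we get a(t) = 4. From the given acceleration equation a(t) = 4, we substitute t = 3 to get a = 4.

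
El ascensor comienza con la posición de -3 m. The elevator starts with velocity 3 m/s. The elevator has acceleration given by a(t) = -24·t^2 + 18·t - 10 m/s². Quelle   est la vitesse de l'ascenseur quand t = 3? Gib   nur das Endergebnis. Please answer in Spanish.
La respuesta es -162.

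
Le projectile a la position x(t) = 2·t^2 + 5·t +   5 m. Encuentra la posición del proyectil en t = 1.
Tenemos la posición x(t) = 2·t^2 + 5·t + 5. Sustituyendo t = 1: x(1) = 12.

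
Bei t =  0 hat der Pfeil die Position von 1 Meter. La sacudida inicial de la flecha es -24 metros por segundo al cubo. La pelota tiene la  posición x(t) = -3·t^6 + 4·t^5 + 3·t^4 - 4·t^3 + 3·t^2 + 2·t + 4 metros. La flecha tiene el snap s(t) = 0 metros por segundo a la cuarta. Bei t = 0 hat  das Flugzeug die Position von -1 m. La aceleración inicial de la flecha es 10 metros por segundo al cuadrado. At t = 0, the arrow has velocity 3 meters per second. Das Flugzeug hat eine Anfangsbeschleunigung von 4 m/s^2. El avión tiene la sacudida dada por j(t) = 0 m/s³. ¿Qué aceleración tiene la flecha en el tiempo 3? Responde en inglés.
We need to integrate our snap equation s(t) = 0 2 times. The integral of snap is jerk. Using j(0) = -24, we get j(t) = -24. Integrating jerk and using the initial condition a(0) = 10, we get a(t) = 10 - 24·t. We have acceleration a(t) = 10 - 24·t. Substituting t = 3: a(3) = -62.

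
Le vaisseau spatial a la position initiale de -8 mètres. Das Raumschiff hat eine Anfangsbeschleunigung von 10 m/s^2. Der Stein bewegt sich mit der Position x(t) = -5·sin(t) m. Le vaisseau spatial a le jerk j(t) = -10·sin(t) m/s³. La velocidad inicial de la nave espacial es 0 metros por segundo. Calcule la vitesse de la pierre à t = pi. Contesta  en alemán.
Wir müssen unsere Gleichung für die Position x(t) = -5·sin(t) 1-mal ableiten. Mit d/dt von x(t) finden wir v(t) = -5·cos(t). Aus der Gleichung für die Geschwindigkeit v(t) = -5·cos(t), setzen wir t = pi ein und erhalten v = 5.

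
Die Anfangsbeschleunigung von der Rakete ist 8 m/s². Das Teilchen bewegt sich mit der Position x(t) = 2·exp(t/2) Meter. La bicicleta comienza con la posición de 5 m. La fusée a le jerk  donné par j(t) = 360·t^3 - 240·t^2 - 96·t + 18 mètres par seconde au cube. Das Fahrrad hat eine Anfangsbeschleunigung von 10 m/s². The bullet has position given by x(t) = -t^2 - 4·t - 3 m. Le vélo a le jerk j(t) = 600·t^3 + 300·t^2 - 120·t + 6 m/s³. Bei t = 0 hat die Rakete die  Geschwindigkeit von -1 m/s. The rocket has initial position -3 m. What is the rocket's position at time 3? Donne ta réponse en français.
Pour résoudre ceci, nous devons prendre 3 intégrales de notre équation du jerk j(t) = 360·t^3 - 240·t^2 - 96·t + 18. En prenant ∫j(t)dt et en appliquant a(0) = 8, nous trouvons a(t) = 90·t^4 - 80·t^3 - 48·t^2 + 18·t + 8. En intégrant l'accélération et en utilisant la condition initiale v(0) = -1, nous obtenons v(t) = 18·t^5 - 20·t^4 - 16·t^3 + 9·t^2 + 8·t - 1. En prenant ∫v(t)dt et en appliquant x(0) = -3, nous trouvons x(t) = 3·t^6 - 4·t^5 - 4·t^4 + 3·t^3 + 4·t^2 - t - 3. En utilisant x(t) = 3·t^6 - 4·t^5 - 4·t^4 + 3·t^3 + 4·t^2 - t - 3 et en substituant t = 3, nous trouvons x = 1002.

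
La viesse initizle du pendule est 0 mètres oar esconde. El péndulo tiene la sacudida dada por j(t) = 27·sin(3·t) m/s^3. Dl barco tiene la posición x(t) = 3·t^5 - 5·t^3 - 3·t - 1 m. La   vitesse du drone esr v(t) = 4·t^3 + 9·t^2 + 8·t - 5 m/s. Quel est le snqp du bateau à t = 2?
Nous devons dériver notre équation de la position x(t) = 3·t^5 - 5·t^3 - 3·t - 1 4 fois. En dérivant la position, nous obtenons la vitesse: v(t) = 15·t^4 - 15·t^2 - 3. En dérivant la vitesse, nous obtenons l'accélération: a(t) = 60·t^3 - 30·t. En dérivant l'accélération, nous obtenons le jerk: j(t) = 180·t^2 - 30. En prenant d/dt de j(t), nous trouvons s(t) = 360·t. De l'équation du snap s(t) = 360·t, nous substituons t = 2 pour obtenir s = 720.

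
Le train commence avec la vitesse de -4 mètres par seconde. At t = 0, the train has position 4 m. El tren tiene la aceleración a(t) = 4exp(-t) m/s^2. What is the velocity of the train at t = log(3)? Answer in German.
Wir müssen das Integral unserer Gleichung für die Beschleunigung a(t) = 4·exp(-t) 1-mal finden. Mit ∫a(t)dt und Anwendung von v(0) = -4, finden wir v(t) = -4·exp(-t). Wir haben die Geschwindigkeit v(t) = -4·exp(-t). Durch Einsetzen von t = log(3): v(log(3)) = -4/3.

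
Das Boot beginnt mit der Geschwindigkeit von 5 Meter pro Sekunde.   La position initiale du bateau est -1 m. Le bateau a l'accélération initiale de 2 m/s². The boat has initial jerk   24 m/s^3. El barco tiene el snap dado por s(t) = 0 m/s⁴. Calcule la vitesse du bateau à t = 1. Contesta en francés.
Pour résoudre ceci, nous devons prendre 3 primitives de notre équation du snap s(t) = 0. En intégrant le snap et en utilisant la condition initiale j(0) = 24, nous obtenons j(t) = 24. En prenant ∫j(t)dt et en appliquant a(0) = 2, nous trouvons a(t) = 24·t + 2. L'intégrale de l'accélération, avec v(0) = 5, donne la vitesse: v(t) = 12·t^2 + 2·t + 5. En utilisant v(t) = 12·t^2 + 2·t + 5 et en substituant t = 1, nous trouvons v = 19.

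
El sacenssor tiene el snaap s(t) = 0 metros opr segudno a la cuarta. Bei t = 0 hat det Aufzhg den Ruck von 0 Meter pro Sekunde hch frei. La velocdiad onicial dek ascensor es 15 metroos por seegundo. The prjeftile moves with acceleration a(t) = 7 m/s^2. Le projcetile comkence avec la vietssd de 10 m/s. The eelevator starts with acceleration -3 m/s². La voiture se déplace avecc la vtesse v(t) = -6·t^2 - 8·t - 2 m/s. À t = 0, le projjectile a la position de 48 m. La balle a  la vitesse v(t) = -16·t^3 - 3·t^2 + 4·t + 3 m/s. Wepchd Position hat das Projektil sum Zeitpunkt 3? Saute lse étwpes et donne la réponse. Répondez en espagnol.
En t = 3, x = 219/2.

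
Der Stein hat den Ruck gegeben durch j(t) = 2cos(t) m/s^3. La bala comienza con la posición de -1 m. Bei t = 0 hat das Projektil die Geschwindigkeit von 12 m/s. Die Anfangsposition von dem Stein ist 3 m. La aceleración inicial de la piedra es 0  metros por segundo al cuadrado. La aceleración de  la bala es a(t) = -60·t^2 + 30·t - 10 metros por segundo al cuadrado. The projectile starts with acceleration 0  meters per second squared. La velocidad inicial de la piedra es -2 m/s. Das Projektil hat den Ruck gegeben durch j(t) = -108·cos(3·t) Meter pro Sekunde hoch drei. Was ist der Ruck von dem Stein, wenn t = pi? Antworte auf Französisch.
De l'équation du jerk j(t) = 2·cos(t), nous substituons t = pi pour obtenir j = -2.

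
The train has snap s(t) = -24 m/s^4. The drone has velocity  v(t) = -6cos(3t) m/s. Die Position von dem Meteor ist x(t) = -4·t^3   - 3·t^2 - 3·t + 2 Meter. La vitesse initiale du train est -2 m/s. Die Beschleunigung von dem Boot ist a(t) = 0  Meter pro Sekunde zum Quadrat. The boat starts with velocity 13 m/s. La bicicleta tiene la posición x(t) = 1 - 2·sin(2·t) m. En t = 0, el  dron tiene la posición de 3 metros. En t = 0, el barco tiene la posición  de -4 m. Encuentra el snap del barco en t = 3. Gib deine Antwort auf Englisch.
We must differentiate our acceleration equation a(t) = 0 2 times. Taking d/dt of a(t), we find j(t) = 0. The derivative of jerk gives snap: s(t) = 0. Using s(t) = 0 and substituting t = 3, we find s = 0.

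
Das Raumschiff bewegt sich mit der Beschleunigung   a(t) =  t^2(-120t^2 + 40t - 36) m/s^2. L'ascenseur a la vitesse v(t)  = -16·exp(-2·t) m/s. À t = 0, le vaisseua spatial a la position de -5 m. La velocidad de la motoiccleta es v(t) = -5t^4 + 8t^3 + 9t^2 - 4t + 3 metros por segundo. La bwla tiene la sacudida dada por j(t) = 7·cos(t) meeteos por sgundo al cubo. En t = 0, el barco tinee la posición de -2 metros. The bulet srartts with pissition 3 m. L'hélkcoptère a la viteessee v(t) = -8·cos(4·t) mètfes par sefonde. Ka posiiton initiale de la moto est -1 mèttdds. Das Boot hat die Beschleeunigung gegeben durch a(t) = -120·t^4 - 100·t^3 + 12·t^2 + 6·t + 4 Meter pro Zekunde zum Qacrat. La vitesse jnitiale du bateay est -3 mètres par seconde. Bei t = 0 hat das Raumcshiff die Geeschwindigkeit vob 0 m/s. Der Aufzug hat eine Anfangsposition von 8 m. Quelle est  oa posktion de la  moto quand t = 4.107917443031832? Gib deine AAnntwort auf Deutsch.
Ausgehend von der Geschwindigkeit v(t) = -5·t^4 + 8·t^3 + 9·t^2 - 4·t + 3, nehmen wir 1 Integral. Mit ∫v(t)dt und Anwendung von x(0) = -1, finden wir x(t) = -t^5 + 2·t^4 + 3·t^3 - 2·t^2 + 3·t - 1. Mit x(t) = -t^5 + 2·t^4 + 3·t^3 - 2·t^2 + 3·t - 1 und Einsetzen von t = 4.107917443031832, finden wir x = -414.724486668482.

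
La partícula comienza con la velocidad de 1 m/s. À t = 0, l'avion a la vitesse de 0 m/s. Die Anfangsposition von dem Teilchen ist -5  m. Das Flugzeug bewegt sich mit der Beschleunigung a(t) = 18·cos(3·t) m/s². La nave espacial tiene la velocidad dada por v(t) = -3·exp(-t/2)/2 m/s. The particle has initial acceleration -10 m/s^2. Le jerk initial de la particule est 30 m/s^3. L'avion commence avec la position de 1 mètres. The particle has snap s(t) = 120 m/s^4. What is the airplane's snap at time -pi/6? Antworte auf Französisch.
Pour résoudre ceci, nous devons prendre 2 dérivées de notre équation de l'accélération a(t) = 18·cos(3·t). La dérivée de l'accélération donne le jerk: j(t) = -54·sin(3·t). En prenant d/dt de j(t), nous trouvons s(t) = -162·cos(3·t). De l'équation du snap s(t) = -162·cos(3·t), nous substituons t = -pi/6 pour obtenir s = 0.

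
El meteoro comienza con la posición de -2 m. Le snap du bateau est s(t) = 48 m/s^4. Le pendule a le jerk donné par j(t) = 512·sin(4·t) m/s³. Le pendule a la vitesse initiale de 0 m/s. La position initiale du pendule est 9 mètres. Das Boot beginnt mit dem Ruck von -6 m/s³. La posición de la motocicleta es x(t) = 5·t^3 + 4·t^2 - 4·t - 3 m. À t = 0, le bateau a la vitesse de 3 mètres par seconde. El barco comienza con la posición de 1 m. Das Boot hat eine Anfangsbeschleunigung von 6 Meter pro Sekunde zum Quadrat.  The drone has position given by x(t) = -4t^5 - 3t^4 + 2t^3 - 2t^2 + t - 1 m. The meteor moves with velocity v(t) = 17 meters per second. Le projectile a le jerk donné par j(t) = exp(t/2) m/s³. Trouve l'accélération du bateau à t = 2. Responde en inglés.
Starting from snap s(t) = 48, we take 2 antiderivatives. The integral of snap, with j(0) = -6, gives jerk: j(t) = 48·t - 6. Integrating jerk and using the initial condition a(0) = 6, we get a(t) = 24·t^2 - 6·t + 6. Using a(t) = 24·t^2 - 6·t + 6 and substituting t = 2, we find a = 90.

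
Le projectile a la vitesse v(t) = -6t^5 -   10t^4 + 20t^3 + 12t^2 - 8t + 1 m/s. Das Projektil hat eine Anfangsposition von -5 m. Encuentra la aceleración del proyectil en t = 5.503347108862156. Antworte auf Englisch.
Starting from velocity v(t) = -6·t^5 - 10·t^4 + 20·t^3 + 12·t^2 - 8·t + 1, we take 1 derivative. Differentiating velocity, we get acceleration: a(t) = -30·t^4 - 40·t^3 + 60·t^2 + 24·t - 8. Using a(t) = -30·t^4 - 40·t^3 + 60·t^2 + 24·t - 8 and substituting t = 5.503347108862156, we find a = -32244.6283603609.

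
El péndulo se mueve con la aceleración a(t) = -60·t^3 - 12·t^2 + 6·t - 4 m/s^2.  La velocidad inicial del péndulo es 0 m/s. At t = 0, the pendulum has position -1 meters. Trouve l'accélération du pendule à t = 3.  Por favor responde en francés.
En utilisant a(t) = -60·t^3 - 12·t^2 + 6·t - 4 et en substituant t = 3, nous trouvons a = -1714.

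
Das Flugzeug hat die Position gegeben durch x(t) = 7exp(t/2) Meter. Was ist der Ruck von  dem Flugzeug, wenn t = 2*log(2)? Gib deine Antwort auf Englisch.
Starting from position x(t) = 7·exp(t/2), we take 3 derivatives. The derivative of position gives velocity: v(t) = 7·exp(t/2)/2. The derivative of velocity gives acceleration: a(t) = 7·exp(t/2)/4. The derivative of acceleration gives jerk: j(t) = 7·exp(t/2)/8. Using j(t) = 7·exp(t/2)/8 and substituting t = 2*log(2), we find j = 7/4.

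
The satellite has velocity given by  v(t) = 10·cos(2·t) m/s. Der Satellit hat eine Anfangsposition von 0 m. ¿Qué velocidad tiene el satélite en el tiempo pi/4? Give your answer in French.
Nous avons la vitesse v(t) = 10·cos(2·t). En substituant t = pi/4: v(pi/4) = 0.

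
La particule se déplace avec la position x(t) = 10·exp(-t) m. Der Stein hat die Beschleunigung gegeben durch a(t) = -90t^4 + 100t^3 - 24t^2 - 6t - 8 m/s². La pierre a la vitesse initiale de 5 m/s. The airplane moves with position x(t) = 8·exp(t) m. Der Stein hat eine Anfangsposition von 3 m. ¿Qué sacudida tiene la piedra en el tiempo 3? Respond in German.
Wir müssen unsere Gleichung für die Beschleunigung a(t) = -90·t^4 + 100·t^3 - 24·t^2 - 6·t - 8 1-mal ableiten. Mit d/dt von a(t) finden wir j(t) = -360·t^3 + 300·t^2 - 48·t - 6. Wir haben den Ruck j(t) = -360·t^3 + 300·t^2 - 48·t - 6. Durch Einsetzen von t = 3: j(3) = -7170.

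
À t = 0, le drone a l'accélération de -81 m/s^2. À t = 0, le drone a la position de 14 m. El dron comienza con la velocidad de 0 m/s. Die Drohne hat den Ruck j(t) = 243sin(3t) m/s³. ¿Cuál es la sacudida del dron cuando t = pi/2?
Tenemos la sacudida j(t) = 243·sin(3·t). Sustituyendo t = pi/2: j(pi/2) = -243.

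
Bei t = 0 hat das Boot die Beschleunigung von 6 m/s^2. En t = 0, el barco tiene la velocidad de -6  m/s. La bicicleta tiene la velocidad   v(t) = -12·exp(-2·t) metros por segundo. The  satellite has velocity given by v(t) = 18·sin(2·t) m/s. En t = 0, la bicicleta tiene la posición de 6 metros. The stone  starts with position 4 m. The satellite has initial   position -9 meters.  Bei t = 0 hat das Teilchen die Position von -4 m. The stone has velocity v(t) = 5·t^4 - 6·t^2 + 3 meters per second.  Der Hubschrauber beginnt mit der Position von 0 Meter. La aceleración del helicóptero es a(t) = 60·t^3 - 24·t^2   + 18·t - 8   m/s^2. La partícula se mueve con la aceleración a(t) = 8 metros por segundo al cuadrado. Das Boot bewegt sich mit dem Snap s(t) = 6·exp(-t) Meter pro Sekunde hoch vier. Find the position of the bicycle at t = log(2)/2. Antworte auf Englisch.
Starting from velocity v(t) = -12·exp(-2·t), we take 1 antiderivative. The integral of velocity, with x(0) = 6, gives position: x(t) = 6·exp(-2·t). We have position x(t) = 6·exp(-2·t). Substituting t = log(2)/2: x(log(2)/2) = 3.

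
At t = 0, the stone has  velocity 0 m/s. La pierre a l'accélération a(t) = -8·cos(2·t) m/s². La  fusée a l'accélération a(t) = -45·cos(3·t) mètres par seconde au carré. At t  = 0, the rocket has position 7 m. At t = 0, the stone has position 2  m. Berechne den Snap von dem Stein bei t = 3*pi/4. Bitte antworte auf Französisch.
Nous devons dériver notre équation de l'accélération a(t) = -8·cos(2·t) 2 fois. La dérivée de l'accélération donne le jerk: j(t) = 16·sin(2·t). En dérivant le jerk, nous obtenons le snap: s(t) = 32·cos(2·t). De l'équation du snap s(t) = 32·cos(2·t), nous substituons t = 3*pi/4 pour obtenir s = 0.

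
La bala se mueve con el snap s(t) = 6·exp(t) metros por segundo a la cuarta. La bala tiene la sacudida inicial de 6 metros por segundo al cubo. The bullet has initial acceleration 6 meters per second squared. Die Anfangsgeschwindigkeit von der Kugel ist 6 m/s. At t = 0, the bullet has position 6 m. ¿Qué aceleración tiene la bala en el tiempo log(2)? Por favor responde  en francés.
Nous devons trouver l'intégrale de notre équation du snap s(t) = 6·exp(t) 2 fois. En intégrant le snap et en utilisant la condition initiale j(0) = 6, nous obtenons j(t) = 6·exp(t). La primitive du jerk est l'accélération. En utilisant a(0) = 6, nous obtenons a(t) = 6·exp(t). De l'équation de l'accélération a(t) = 6·exp(t), nous substituons t = log(2) pour obtenir a = 12.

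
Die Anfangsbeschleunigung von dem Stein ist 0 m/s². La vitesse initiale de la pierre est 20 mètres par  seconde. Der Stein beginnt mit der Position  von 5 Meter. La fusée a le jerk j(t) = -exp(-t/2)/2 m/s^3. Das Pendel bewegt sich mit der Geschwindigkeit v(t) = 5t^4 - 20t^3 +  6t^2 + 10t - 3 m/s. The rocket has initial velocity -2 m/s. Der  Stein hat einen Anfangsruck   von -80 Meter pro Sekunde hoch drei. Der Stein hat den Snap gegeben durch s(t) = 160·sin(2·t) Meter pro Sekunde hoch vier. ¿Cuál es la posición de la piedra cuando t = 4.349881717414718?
Partiendo del snap s(t) = 160·sin(2·t), tomamos 4 antiderivadas. Tomando ∫s(t)dt y aplicando j(0) = -80, encontramos j(t) = -80·cos(2·t). Tomando ∫j(t)dt y aplicando a(0) = 0, encontramos a(t) = -40·sin(2·t). La integral de la aceleración, con v(0) = 20, da la velocidad: v(t) = 20·cos(2·t). Integrando la velocidad y usando la condición inicial x(0) = 5, obtenemos x(t) = 10·sin(2·t) + 5. Usando x(t) = 10·sin(2·t) + 5 y sustituyendo t = 4.349881717414718, encontramos x = 11.6314631525104.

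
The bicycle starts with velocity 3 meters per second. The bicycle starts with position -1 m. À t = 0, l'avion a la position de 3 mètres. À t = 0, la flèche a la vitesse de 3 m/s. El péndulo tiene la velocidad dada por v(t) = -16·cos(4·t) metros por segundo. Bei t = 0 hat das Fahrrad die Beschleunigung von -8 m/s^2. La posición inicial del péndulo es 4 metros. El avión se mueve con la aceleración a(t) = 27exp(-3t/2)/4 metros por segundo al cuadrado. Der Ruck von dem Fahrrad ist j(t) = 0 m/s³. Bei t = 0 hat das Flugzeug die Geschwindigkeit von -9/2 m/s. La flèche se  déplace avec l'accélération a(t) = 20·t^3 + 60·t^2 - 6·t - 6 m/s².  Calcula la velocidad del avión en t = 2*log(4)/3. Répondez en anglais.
To solve this, we need to take 1 antiderivative of our acceleration equation a(t) = 27·exp(-3·t/2)/4. The antiderivative of acceleration, with v(0) = -9/2, gives velocity: v(t) = -9·exp(-3·t/2)/2. We have velocity v(t) = -9·exp(-3·t/2)/2. Substituting t = 2*log(4)/3: v(2*log(4)/3) = -9/8.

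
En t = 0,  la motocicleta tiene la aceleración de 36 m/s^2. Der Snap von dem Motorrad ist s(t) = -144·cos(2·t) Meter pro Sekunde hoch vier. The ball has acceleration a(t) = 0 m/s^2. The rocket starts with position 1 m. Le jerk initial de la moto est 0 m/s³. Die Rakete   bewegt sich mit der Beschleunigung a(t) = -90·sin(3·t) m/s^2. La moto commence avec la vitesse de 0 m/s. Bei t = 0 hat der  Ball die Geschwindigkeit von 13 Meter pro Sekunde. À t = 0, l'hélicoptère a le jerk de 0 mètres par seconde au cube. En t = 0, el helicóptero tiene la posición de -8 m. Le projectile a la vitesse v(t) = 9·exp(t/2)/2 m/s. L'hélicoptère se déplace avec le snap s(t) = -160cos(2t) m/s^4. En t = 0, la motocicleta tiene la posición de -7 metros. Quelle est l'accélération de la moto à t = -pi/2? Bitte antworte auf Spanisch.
Debemos encontrar la antiderivada de nuestra ecuación del snap s(t) = -144·cos(2·t) 2 veces. Integrando el snap y usando la condición inicial j(0) = 0, obtenemos j(t) = -72·sin(2·t). La integral de la sacudida es la aceleración. Usando a(0) = 36, obtenemos a(t) = 36·cos(2·t). De la ecuación de la aceleración a(t) = 36·cos(2·t), sustituimos t = -pi/2 para obtener a = -36.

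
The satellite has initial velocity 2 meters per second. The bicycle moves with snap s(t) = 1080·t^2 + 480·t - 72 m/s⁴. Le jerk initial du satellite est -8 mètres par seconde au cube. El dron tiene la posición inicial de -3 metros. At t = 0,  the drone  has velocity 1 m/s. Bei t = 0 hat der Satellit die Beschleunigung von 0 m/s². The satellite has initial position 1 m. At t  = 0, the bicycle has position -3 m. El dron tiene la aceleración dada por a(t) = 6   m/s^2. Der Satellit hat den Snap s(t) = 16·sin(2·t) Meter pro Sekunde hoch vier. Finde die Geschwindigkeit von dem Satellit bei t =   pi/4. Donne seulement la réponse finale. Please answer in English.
v(pi/4) = 0.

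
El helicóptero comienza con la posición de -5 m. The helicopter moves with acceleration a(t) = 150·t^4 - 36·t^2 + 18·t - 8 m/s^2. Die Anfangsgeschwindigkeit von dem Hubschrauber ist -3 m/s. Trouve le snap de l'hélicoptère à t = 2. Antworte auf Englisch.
We must differentiate our acceleration equation a(t) = 150·t^4 - 36·t^2 + 18·t - 8 2 times. The derivative of acceleration gives jerk: j(t) = 600·t^3 - 72·t + 18. Taking d/dt of j(t), we find s(t) = 1800·t^2 - 72. Using s(t) = 1800·t^2 - 72 and substituting t = 2, we find s = 7128.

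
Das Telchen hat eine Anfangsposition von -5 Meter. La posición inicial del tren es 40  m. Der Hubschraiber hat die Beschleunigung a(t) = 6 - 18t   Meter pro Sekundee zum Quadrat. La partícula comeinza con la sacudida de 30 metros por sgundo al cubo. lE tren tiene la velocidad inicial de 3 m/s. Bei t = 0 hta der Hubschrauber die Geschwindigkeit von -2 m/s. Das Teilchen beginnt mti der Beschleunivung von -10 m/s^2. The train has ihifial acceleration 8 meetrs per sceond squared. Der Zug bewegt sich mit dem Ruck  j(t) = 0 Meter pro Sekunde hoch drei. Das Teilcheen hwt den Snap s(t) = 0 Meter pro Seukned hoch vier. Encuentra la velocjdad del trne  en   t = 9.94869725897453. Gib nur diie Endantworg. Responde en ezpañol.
La velocidad en t = 9.94869725897453 es v = 82.5895780717962.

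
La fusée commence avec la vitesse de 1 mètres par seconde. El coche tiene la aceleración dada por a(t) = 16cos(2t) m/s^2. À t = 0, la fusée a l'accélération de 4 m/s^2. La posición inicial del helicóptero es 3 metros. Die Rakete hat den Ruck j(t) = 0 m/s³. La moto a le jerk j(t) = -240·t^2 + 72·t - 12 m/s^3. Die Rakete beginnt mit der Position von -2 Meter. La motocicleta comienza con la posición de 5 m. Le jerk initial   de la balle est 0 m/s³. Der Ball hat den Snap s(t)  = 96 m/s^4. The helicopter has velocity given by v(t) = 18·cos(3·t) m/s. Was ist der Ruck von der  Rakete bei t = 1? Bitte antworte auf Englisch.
From the given jerk equation j(t) = 0, we substitute t = 1 to get j = 0.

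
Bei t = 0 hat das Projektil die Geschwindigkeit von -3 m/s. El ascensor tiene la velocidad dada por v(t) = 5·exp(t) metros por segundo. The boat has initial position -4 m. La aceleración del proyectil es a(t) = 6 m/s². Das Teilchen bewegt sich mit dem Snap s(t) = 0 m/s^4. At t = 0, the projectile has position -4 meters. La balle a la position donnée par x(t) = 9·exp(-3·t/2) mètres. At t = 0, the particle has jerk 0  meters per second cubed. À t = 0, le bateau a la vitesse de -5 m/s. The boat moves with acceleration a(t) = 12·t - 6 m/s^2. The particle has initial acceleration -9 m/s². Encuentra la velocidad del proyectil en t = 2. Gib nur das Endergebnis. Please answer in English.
At t = 2, v = 9.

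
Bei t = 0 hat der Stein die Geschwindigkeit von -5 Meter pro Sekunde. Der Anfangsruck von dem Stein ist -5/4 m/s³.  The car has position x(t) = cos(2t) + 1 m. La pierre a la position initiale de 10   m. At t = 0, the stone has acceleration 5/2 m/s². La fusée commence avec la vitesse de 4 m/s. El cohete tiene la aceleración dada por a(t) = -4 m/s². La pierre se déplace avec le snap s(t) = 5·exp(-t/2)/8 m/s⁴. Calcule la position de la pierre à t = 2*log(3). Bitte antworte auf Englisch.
Starting from snap s(t) = 5·exp(-t/2)/8, we take 4 antiderivatives. Integrating snap and using the initial condition j(0) = -5/4, we get j(t) = -5·exp(-t/2)/4. The antiderivative of jerk, with a(0) = 5/2, gives acceleration: a(t) = 5·exp(-t/2)/2. Finding the antiderivative of a(t) and using v(0) = -5: v(t) = -5·exp(-t/2). Integrating velocity and using the initial condition x(0) = 10, we get x(t) = 10·exp(-t/2). Using x(t) = 10·exp(-t/2) and substituting t = 2*log(3), we find x = 10/3.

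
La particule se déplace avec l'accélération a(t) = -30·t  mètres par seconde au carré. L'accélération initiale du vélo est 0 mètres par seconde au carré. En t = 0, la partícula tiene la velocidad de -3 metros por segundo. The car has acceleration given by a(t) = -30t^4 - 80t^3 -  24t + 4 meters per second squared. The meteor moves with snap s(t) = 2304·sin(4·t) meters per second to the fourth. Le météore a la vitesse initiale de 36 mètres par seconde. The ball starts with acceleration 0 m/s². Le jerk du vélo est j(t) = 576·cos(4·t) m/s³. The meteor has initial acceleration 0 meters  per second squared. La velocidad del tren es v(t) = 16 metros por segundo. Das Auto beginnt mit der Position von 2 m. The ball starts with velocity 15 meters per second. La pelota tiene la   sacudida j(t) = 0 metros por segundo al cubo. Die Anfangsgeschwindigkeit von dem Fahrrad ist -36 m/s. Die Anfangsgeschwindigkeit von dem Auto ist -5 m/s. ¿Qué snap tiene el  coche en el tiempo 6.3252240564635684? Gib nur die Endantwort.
El snap en t = 6.3252240564635684 es s = -17439.1529183101.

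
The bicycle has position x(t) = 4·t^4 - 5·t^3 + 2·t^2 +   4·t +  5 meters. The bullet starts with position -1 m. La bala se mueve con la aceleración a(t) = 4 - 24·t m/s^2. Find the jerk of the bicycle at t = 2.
Starting from position x(t) = 4·t^4 - 5·t^3 + 2·t^2 + 4·t + 5, we take 3 derivatives. Taking d/dt of x(t), we find v(t) = 16·t^3 - 15·t^2 + 4·t + 4. The derivative of velocity gives acceleration: a(t) = 48·t^2 - 30·t + 4. Differentiating acceleration, we get jerk: j(t) = 96·t - 30. From the given jerk equation j(t) = 96·t - 30, we substitute t = 2 to get j = 162.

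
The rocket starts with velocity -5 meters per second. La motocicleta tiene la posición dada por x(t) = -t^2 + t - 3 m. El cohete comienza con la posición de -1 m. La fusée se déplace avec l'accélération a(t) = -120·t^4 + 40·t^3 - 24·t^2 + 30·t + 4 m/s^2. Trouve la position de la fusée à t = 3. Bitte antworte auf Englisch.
To solve this, we need to take 2 integrals of our acceleration equation a(t) = -120·t^4 + 40·t^3 - 24·t^2 + 30·t + 4. Taking ∫a(t)dt and applying v(0) = -5, we find v(t) = -24·t^5 + 10·t^4 - 8·t^3 + 15·t^2 + 4·t - 5. Taking ∫v(t)dt and applying x(0) = -1, we find x(t) = -4·t^6 + 2·t^5 - 2·t^4 + 5·t^3 + 2·t^2 - 5·t - 1. We have position x(t) = -4·t^6 + 2·t^5 - 2·t^4 + 5·t^3 + 2·t^2 - 5·t - 1. Substituting t = 3: x(3) = -2455.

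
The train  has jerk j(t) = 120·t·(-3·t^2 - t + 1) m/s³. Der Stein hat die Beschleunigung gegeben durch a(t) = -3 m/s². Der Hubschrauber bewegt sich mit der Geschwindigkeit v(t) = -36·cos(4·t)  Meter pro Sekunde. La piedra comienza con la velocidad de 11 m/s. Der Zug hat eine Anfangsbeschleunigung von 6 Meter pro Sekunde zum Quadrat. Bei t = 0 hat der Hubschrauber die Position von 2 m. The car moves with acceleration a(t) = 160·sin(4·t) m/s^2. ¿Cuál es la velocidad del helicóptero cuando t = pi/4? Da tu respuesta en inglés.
We have velocity v(t) = -36·cos(4·t). Substituting t = pi/4: v(pi/4) = 36.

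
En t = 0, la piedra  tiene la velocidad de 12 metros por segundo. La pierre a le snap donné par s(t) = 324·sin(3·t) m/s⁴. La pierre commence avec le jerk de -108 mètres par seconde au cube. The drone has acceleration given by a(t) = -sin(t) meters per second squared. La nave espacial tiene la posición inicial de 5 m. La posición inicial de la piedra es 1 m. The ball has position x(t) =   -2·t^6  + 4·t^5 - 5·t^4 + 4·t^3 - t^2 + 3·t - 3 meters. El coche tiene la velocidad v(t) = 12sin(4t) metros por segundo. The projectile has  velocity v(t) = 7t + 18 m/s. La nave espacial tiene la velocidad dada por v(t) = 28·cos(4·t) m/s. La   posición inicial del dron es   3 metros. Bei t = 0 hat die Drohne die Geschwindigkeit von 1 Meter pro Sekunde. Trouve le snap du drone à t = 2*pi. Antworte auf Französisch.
En partant de l'accélération a(t) = -sin(t), nous prenons 2 dérivées. La dérivée de l'accélération donne le jerk: j(t) = -cos(t). En dérivant le jerk, nous obtenons le snap: s(t) = sin(t). Nous avons le snap s(t) = sin(t). En substituant t = 2*pi: s(2*pi) = 0.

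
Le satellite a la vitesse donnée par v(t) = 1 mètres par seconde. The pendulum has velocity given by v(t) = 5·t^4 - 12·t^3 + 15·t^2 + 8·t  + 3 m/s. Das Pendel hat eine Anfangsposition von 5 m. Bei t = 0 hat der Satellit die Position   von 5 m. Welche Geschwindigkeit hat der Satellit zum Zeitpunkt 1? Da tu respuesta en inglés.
Using v(t) = 1 and substituting t = 1, we find v = 1.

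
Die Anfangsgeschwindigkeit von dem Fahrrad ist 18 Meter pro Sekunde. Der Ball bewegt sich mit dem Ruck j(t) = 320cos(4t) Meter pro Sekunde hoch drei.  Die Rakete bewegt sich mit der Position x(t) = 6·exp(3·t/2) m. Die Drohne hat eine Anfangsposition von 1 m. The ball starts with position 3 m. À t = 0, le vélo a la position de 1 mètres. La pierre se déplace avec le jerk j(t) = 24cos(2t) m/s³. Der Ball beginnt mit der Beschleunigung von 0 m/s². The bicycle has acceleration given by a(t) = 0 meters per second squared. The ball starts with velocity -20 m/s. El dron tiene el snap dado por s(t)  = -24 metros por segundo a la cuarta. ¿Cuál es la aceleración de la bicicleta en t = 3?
Usando a(t) = 0 y sustituyendo t = 3, encontramos a = 0.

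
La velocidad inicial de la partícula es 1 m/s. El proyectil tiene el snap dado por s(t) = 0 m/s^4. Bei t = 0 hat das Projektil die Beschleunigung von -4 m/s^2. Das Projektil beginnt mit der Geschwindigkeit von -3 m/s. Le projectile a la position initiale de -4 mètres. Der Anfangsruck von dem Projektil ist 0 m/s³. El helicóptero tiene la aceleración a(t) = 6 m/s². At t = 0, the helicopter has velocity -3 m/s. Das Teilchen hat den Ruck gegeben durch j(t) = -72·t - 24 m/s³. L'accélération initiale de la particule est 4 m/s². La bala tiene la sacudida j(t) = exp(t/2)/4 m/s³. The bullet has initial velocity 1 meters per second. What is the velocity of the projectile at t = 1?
We need to integrate our snap equation s(t) = 0 3 times. Taking ∫s(t)dt and applying j(0) = 0, we find j(t) = 0. Finding the integral of j(t) and using a(0) = -4: a(t) = -4. Finding the integral of a(t) and using v(0) = -3: v(t) = -4·t - 3. From the given velocity equation v(t) = -4·t - 3, we substitute t = 1 to get v = -7.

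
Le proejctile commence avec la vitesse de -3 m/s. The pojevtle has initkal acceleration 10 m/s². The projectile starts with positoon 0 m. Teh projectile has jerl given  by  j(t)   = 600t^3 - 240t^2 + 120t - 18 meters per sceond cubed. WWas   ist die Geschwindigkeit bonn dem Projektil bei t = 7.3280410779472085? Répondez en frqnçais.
Nous devons intégrer notre équation du jerk j(t) = 600·t^3 - 240·t^2 + 120·t - 18 2 fois. En prenant ∫j(t)dt et en appliquant a(0) = 10, nous trouvons a(t) = 150·t^4 - 80·t^3 + 60·t^2 - 18·t + 10. L'intégrale de l'accélération est la vitesse. En utilisant v(0) = -3, nous obtenons v(t) = 30·t^5 - 20·t^4 + 20·t^3 - 9·t^2 + 10·t - 3. Nous avons la vitesse v(t) = 30·t^5 - 20·t^4 + 20·t^3 - 9·t^2 + 10·t - 3. En substituant t = 7.3280410779472085: v(7.3280410779472085) = 583741.478377870.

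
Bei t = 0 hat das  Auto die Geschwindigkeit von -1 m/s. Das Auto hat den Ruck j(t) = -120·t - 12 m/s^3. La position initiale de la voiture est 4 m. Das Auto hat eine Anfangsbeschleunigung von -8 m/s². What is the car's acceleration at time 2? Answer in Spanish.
Partiendo de la sacudida j(t) = -120·t - 12, tomamos 1 integral. La antiderivada de la sacudida, con a(0) = -8, da la aceleración: a(t) = -60·t^2 - 12·t - 8. Tenemos la aceleración a(t) = -60·t^2 - 12·t - 8. Sustituyendo t = 2: a(2) = -272.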